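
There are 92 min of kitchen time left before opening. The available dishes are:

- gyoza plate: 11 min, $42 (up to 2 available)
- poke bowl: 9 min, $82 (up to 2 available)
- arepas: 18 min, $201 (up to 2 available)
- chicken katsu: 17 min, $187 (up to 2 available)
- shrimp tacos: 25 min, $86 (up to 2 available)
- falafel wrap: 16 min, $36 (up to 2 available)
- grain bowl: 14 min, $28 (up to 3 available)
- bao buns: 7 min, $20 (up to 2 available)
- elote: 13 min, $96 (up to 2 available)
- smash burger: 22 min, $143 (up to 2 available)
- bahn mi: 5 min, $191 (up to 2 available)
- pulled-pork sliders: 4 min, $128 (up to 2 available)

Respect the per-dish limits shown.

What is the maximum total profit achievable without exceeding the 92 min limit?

1414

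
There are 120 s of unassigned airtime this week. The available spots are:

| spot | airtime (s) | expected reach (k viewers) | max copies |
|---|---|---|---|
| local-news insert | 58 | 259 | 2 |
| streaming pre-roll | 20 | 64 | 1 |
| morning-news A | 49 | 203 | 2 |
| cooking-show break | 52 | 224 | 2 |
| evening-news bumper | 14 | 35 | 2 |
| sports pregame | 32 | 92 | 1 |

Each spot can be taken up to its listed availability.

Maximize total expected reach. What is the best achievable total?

Ranking by ratio (expected reach/s): local-news insert 4.47, cooking-show break 4.31, morning-news A 4.14.
The ratio ordering already packs tightly: 2×local-news insert, 116 s, 518.
The spare 4 s is too small for any remaining spot, and no exchange beats 518.

518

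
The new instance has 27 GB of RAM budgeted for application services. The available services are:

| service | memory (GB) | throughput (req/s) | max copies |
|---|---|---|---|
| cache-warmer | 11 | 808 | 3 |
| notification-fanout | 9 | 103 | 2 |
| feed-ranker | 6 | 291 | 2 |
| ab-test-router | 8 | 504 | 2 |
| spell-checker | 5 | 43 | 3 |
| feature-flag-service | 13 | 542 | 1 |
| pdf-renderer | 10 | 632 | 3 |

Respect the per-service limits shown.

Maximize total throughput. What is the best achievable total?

1816

A density-first pass picks 2×cache-warmer + spell-checker — 1659 at 27 GB.
Dropping cache-warmer and spell-checker frees 16 GB; slotting in 2×ab-test-router (16 GB) lifts the total to 1816 at 27 GB.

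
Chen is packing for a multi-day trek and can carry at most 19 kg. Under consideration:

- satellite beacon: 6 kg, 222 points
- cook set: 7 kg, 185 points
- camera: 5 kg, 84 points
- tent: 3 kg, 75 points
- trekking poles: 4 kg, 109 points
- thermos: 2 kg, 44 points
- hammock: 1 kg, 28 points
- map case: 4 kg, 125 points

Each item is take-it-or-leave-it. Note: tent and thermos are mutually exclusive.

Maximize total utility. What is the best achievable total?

576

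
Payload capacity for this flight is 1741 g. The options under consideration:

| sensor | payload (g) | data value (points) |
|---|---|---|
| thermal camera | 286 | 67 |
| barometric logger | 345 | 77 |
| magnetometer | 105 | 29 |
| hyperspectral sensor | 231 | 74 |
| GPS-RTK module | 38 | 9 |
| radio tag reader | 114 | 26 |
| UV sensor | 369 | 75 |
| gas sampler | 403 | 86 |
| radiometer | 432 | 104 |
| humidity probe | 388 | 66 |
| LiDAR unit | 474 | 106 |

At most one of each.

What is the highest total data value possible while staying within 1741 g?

Greedy by ratio would take thermal camera + magnetometer + hyperspectral sensor + GPS-RTK module + radio tag reader + radiometer + LiDAR unit: 1680 g used, total 415.
The 286 g tied up in thermal camera is better spent on barometric logger — total rises to 425 (1739 g).
An exhaustive check of the 2048 subsets confirms 425.

425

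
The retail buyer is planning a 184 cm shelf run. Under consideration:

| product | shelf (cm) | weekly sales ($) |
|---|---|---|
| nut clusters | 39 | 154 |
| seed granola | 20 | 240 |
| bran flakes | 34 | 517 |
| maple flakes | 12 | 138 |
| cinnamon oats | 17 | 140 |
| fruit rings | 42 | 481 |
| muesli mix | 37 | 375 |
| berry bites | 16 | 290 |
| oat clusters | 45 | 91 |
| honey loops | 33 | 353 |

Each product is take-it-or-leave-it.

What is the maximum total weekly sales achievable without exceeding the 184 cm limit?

2256

Filling by ratio: seed granola + bran flakes + maple flakes + cinnamon oats + fruit rings + berry bites + honey loops for 2159, with 10 cm left unused.
Dropping maple flakes and cinnamon oats frees 29 cm; slotting in muesli mix (37 cm) lifts the total to 2256 at 182 cm.
The closest alternative, seed granola + bran flakes + maple flakes + cinnamon oats + fruit rings + muesli mix + berry bites, reaches only 2181.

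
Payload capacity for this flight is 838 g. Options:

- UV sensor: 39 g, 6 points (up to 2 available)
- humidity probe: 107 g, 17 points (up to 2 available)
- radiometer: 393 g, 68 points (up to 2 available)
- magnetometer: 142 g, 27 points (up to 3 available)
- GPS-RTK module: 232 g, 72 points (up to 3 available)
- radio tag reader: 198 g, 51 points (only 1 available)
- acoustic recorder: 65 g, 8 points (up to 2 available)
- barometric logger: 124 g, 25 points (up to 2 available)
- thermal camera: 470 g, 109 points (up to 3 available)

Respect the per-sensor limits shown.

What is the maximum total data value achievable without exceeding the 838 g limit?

243

The ratio heuristic lands on 3×GPS-RTK module + barometric logger (241) but leaves 18 g idle.
Replace barometric logger with magnetometer: the trade gains 2 net, giving 243 at 838 g.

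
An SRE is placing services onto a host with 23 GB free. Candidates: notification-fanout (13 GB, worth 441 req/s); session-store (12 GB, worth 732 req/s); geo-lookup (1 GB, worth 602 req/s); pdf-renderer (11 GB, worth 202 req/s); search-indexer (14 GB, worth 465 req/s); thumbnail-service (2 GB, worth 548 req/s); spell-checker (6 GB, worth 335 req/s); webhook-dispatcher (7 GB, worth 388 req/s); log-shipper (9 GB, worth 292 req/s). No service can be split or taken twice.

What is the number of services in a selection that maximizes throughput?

Best achievable throughput is 2270.
session-store + geo-lookup + thumbnail-service + webhook-dispatcher hits 2270 at 22 GB.
Any selection reaching 2270 contains exactly 4 services.

4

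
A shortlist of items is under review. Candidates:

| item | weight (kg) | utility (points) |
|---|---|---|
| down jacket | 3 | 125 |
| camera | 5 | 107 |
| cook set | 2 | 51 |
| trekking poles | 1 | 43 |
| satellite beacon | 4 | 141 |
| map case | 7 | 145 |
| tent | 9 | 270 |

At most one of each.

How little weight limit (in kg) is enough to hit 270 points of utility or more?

Minimise kg subject to total utility ≥ 270.
Taking down jacket + trekking poles + satellite beacon gives 309 (≥ 270) for 8 kg.
Below 8 kg the best achievable stays under 270.

8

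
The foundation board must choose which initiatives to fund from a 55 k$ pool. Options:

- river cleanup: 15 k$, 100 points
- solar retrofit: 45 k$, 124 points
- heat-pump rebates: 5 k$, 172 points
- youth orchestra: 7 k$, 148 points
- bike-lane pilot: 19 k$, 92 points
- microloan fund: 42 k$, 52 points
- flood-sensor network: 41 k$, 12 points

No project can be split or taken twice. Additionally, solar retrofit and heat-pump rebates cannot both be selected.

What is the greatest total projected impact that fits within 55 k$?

By projected impact per k$: heat-pump rebates 34.40, youth orchestra 21.14, river cleanup 6.67, bike-lane pilot 4.84 lead.
Taking river cleanup + heat-pump rebates + youth orchestra + bike-lane pilot: 46 k$ used, 512 in projected impact.

512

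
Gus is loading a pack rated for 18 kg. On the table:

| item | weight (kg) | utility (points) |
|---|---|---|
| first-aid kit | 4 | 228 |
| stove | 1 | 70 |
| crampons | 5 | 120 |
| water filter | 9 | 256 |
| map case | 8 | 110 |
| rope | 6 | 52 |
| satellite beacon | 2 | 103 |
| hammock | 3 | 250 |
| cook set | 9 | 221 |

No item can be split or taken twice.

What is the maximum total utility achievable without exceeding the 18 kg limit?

A density-first pass picks first-aid kit + stove + crampons + satellite beacon + hammock — 771 at 15 kg.
Replace stove and crampons with water filter: the trade gains 66 net, giving 837 at 18 kg.

837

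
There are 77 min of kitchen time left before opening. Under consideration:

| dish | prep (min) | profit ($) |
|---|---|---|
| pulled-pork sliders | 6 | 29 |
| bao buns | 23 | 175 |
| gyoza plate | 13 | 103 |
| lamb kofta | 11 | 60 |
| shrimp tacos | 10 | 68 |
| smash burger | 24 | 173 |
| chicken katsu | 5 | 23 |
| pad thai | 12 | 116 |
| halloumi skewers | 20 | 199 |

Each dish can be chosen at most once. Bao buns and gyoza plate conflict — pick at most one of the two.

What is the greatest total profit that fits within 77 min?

Ranking by ratio (profit/min): halloumi skewers 9.95, pad thai 9.67, gyoza plate 7.92, bao buns 7.61.
Best packing: pulled-pork sliders + gyoza plate + smash burger + pad thai + halloumi skewers — 75 min, 620 total.

620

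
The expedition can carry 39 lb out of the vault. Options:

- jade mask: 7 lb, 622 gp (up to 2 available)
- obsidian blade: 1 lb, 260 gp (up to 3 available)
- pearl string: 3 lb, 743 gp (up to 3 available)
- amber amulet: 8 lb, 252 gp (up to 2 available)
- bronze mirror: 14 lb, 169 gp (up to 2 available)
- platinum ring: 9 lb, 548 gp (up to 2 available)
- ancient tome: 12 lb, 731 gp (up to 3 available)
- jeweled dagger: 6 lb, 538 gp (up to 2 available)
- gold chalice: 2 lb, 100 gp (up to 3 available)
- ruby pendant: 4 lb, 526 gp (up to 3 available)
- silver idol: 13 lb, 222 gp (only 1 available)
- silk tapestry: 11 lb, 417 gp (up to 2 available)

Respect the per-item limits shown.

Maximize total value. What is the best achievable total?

5847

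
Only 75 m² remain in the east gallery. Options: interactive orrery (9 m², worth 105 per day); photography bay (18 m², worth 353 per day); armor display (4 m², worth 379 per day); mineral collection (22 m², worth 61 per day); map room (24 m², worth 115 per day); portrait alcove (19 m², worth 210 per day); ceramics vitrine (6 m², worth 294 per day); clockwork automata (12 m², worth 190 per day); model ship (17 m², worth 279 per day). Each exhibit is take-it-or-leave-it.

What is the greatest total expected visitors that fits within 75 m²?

Filling by ratio: interactive orrery + photography bay + armor display + ceramics vitrine + clockwork automata + model ship for 1600, with 9 m² left unused.
The 12 m² tied up in clockwork automata is better spent on portrait alcove — total rises to 1620 (73 m²).
That's the maximum — no swap from here does better than 1620.

1620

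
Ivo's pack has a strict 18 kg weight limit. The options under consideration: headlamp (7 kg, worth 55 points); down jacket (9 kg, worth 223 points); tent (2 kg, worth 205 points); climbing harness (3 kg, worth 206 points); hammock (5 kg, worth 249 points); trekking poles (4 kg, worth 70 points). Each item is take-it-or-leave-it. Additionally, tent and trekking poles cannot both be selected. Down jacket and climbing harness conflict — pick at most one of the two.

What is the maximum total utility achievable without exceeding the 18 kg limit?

Density check — tent 102.50, climbing harness 68.67, hammock 49.80, down jacket 24.78 are the best per kg.
Headlamp + tent + climbing harness + hammock uses 17 of the 18 kg and totals 715.
That's the maximum — no feasible swap from here does better than 715.

715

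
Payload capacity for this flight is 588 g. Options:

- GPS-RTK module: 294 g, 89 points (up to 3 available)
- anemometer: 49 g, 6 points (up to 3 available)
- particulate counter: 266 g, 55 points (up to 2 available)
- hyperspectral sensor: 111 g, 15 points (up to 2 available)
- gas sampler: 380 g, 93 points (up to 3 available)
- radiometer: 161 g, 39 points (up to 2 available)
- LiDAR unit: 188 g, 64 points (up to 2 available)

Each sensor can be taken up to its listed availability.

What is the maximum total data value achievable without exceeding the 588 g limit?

178

By data value per g: LiDAR unit 0.34, GPS-RTK module 0.30, gas sampler 0.24, radiometer 0.24 lead.
Filling by ratio: anemometer + radiometer + 2×LiDAR unit for 173, with 2 g left unused.
The 586 g tied up in anemometer and radiometer and 2×LiDAR unit is better spent on 2×GPS-RTK module — total rises to 178 (588 g).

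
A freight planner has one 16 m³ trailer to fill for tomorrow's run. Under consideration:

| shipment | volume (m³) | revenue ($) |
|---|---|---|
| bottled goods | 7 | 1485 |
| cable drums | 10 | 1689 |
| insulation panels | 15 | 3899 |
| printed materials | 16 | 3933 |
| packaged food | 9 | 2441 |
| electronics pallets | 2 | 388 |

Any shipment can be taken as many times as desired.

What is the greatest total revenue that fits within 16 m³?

Density check — packaged food 271.22, insulation panels 259.93, printed materials 245.81 are the best per m³.
Greedy by ratio would take bottled goods + packaged food: 16 m³ used, total 3926.
Dropping bottled goods and packaged food frees 16 m³; slotting in printed materials (16 m³) lifts the total to 3933 at 16 m³.

3933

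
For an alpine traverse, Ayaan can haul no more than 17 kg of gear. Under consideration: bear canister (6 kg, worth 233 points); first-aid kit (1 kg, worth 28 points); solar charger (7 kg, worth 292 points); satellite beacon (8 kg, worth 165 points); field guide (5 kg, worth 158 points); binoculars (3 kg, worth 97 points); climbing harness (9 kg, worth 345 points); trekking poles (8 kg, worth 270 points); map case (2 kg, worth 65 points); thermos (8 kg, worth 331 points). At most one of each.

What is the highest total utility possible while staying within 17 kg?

688

Density check — solar charger 41.71, thermos 41.38, bear canister 38.83, climbing harness 38.33 are the best per kg.
Taking solar charger + map case + thermos: 17 kg used, 688 in utility.
Runner-up climbing harness + thermos tops out at 676.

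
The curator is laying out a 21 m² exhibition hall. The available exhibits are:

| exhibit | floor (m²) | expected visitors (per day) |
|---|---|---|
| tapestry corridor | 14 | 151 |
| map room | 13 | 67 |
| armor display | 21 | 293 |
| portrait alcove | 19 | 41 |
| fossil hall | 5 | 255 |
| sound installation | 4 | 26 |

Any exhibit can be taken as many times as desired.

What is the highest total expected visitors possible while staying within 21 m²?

Ranking by ratio (expected visitors/m²): fossil hall 51.00, armor display 13.95, tapestry corridor 10.79, sound installation 6.50.
The ratio ordering already packs tightly: 4×fossil hall, 20 m², 1020.

1020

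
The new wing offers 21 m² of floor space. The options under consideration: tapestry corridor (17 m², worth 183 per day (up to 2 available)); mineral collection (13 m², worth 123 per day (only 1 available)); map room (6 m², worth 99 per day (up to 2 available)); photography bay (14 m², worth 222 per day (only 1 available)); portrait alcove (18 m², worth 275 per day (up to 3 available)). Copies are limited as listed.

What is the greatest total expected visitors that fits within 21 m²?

321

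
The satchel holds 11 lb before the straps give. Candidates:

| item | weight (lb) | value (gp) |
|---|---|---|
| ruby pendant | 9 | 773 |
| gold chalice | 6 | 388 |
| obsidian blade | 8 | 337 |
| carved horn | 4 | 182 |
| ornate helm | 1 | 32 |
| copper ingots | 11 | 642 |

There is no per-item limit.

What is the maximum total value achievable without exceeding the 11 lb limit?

837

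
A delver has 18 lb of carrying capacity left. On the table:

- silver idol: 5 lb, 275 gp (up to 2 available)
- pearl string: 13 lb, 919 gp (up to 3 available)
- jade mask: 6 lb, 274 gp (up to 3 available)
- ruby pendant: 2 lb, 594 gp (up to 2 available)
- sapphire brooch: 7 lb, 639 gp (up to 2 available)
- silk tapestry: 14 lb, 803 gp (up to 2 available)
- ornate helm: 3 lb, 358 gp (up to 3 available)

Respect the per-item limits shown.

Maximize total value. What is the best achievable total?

2543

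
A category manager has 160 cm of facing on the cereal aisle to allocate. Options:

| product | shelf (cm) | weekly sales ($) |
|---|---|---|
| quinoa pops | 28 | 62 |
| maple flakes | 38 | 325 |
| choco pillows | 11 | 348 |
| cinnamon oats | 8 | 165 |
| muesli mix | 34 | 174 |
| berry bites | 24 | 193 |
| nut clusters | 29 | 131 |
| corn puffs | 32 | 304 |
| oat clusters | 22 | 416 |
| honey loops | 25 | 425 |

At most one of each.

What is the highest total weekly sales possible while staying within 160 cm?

2176

The ratio ordering already packs tightly: maple flakes + choco pillows + cinnamon oats + berry bites + corn puffs + oat clusters + honey loops, 160 cm, 2176.
Runner-up choco pillows + cinnamon oats + muesli mix + berry bites + corn puffs + oat clusters + honey loops tops out at 2025.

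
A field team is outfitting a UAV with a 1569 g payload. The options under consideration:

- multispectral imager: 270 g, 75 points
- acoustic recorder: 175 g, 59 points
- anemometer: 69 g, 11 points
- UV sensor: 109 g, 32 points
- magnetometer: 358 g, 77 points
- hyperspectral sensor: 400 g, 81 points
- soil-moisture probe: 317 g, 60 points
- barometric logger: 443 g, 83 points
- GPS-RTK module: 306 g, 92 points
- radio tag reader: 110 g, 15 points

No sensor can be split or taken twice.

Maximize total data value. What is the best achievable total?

395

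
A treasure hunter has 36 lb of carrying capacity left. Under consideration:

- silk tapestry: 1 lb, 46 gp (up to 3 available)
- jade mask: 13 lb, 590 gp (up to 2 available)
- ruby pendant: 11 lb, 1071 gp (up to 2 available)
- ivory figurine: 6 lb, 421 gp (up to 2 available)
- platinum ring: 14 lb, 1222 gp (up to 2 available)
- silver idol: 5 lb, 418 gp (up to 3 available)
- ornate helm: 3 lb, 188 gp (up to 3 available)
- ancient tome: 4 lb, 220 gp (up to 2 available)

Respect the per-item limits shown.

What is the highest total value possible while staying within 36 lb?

The ratio ordering already packs tightly: 2×ruby pendant + platinum ring, 36 lb, 3364.
Nothing else within 36 lb beats 3364.

3364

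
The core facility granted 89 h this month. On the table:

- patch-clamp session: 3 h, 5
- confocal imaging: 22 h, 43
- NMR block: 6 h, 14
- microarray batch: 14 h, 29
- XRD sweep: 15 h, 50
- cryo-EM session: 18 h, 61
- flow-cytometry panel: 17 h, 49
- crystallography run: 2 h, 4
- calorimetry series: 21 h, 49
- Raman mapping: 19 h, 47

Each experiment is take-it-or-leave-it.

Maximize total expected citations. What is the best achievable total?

250

The ratio ordering already packs tightly: NMR block + microarray batch + XRD sweep + cryo-EM session + flow-cytometry panel + Raman mapping, 89 h, 250.
Every other selection either busts 89 h or fails to beat 250.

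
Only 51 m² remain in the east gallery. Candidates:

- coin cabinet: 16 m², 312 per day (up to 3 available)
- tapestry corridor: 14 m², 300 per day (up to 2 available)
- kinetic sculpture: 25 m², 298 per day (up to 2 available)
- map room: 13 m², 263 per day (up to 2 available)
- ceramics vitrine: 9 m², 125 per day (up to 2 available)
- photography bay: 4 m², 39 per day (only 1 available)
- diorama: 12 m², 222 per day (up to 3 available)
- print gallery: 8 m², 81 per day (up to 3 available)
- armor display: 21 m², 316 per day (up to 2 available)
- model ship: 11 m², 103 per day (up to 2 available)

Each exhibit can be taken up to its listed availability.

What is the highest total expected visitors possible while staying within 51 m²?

Density check — tapestry corridor 21.43, map room 20.23, coin cabinet 19.50, diorama 18.50 are the best per m².
A density-first pass picks 2×tapestry corridor + map room + ceramics vitrine — 988 at 50 m².
Dropping tapestry corridor and ceramics vitrine frees 23 m²; slotting in 2×diorama (24 m²) lifts the total to 1007 at 51 m².
That's the maximum — no swap from here does better than 1007.

1007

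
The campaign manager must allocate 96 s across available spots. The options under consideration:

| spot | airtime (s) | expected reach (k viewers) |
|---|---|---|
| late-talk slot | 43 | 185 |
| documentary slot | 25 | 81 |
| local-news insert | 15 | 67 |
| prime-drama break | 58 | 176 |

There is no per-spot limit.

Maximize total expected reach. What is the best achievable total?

Ranking by ratio (expected reach/s): local-news insert 4.47, late-talk slot 4.30, documentary slot 3.24, prime-drama break 3.03.
Taking 6×local-news insert: 90 s used, 402 in expected reach.
That's the maximum — no swap from here does better than 402.

402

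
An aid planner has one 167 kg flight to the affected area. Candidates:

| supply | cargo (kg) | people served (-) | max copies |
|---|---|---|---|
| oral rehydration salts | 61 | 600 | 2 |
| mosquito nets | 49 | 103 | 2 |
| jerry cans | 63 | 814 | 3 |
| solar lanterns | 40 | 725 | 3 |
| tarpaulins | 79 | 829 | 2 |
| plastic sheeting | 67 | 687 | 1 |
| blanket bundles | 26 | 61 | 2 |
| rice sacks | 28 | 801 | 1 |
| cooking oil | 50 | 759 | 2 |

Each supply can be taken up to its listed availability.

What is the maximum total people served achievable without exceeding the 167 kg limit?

3010

Greedy by ratio would take 3×solar lanterns + rice sacks: 148 kg used, total 2976.
Dropping solar lanterns frees 40 kg; slotting in cooking oil (50 kg) lifts the total to 3010 at 158 kg.
Every other selection either busts 167 kg or exceeds an availability limit or fails to beat 3010.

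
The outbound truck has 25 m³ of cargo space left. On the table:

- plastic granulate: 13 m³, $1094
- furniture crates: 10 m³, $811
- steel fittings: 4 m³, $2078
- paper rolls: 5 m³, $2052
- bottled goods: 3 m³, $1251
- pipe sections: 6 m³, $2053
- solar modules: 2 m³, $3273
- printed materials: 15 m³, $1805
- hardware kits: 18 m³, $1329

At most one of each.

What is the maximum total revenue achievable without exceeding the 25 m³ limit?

10707

Density check — solar modules 1636.50, steel fittings 519.50, bottled goods 417.00 are the best per m³.
Best packing: steel fittings + paper rolls + bottled goods + pipe sections + solar modules — 20 m³, 10707 total.
Next best is furniture crates + steel fittings + bottled goods + pipe sections + solar modules at 9466 (25 m³) — short by 1241.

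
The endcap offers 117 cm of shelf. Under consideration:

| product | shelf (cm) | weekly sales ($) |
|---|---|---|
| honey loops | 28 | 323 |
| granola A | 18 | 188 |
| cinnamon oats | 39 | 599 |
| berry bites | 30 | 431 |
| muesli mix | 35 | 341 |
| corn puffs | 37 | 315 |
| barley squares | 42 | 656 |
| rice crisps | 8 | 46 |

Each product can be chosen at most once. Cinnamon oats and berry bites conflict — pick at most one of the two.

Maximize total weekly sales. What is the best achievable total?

Ranking by ratio (weekly sales/cm): barley squares 15.62, cinnamon oats 15.36, berry bites 14.37, honey loops 11.54.
Taking honey loops + cinnamon oats + barley squares + rice crisps: 117 cm used, 1624 in weekly sales.

1624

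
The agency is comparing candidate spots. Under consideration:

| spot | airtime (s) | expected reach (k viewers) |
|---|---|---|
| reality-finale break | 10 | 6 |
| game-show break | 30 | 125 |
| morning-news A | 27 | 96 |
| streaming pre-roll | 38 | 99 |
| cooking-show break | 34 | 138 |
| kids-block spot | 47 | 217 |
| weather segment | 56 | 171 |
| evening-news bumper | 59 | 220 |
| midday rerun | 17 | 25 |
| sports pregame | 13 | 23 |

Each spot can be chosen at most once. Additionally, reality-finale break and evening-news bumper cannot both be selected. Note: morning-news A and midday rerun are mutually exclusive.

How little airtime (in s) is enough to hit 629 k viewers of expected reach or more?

Need the lightest bundle worth ≥ 629.
Taking game-show break + morning-news A + kids-block spot + evening-news bumper gives 658 (≥ 629) for 163 s.
Any bundle with less than 163 s falls short of 629.

163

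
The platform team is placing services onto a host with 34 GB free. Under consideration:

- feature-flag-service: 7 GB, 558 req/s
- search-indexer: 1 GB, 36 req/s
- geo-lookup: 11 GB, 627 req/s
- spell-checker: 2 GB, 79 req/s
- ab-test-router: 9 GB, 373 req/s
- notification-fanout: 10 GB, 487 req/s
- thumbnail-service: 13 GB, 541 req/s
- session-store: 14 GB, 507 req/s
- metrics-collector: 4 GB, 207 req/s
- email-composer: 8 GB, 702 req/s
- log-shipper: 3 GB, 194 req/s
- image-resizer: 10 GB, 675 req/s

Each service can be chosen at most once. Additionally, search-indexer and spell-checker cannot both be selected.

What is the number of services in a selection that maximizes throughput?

Optimal total is 2415.
For example feature-flag-service + spell-checker + metrics-collector + email-composer + log-shipper + image-resizer achieves it, using 34 GB.
All optima have 6 services.

6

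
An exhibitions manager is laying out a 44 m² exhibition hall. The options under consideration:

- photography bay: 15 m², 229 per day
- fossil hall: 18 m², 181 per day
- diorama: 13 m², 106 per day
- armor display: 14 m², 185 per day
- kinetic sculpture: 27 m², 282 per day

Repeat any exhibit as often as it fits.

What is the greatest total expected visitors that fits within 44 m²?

2×photography bay + armor display uses 44 of the 44 m² and totals 643.
Every other selection either busts 44 m² or fails to beat 643.

643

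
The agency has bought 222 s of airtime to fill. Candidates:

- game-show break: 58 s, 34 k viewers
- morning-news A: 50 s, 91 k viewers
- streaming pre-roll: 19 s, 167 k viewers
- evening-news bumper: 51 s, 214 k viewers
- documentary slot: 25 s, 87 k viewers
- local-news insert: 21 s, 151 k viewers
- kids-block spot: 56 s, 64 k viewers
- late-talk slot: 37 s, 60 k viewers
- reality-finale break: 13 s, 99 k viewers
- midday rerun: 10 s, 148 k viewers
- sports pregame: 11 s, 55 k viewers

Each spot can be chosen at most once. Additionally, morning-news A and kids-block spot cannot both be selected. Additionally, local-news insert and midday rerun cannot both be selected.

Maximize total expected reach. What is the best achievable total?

921

Morning-news A + streaming pre-roll + evening-news bumper + documentary slot + late-talk slot + reality-finale break + midday rerun + sports pregame uses 216 of the 222 s and totals 921.
The closest alternative, streaming pre-roll + evening-news bumper + documentary slot + kids-block spot + late-talk slot + reality-finale break + midday rerun + sports pregame, reaches only 894.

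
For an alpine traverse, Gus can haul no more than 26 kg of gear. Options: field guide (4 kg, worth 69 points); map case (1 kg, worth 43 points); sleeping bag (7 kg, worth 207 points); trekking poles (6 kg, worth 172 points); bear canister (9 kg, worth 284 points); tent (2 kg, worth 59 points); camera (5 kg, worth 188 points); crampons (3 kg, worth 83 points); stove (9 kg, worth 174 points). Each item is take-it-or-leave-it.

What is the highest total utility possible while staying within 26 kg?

A density-first pass picks map case + sleeping bag + bear canister + tent + camera — 781 at 24 kg.
The 7 kg tied up in sleeping bag is better spent on trekking poles + crampons — total rises to 829 (26 kg).
The closest alternative, sleeping bag + bear canister + tent + camera + crampons, reaches only 821.

829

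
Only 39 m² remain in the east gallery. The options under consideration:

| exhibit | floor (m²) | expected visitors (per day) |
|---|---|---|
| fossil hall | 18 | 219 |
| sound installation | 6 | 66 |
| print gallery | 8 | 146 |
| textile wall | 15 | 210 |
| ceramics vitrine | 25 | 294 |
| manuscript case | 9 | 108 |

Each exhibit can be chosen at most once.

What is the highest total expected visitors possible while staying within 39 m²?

530

Sound installation + print gallery + textile wall + manuscript case uses 38 of the 39 m² and totals 530.
That's the maximum — no swap from here does better than 530.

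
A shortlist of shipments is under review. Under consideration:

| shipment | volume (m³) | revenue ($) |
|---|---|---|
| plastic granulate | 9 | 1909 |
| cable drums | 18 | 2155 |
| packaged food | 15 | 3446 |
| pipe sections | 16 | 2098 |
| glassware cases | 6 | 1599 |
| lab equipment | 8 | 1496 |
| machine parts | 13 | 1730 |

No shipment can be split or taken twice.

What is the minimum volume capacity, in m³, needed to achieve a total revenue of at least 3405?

15

Look for the lowest-volume combination reaching 3405.
packaged food: 3446 revenue at 15 m³.
No combination under 15 m³ hits 3405.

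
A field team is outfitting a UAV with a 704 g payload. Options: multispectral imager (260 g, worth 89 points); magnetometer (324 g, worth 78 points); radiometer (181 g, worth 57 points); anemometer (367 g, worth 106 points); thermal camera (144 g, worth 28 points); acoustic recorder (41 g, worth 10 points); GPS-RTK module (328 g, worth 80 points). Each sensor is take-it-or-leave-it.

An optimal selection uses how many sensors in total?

The maximum data value within 704 g is 205.
multispectral imager + anemometer + acoustic recorder hits 205 at 668 g.
Every optimal selection uses 3 sensors.

3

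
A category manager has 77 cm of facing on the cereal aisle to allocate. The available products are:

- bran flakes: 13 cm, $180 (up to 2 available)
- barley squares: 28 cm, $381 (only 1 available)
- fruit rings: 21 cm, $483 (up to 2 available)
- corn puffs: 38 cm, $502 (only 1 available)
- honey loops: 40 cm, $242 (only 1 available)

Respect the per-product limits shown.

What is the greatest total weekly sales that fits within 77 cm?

Ranking by ratio (weekly sales/cm): fruit rings 23.00, bran flakes 13.85, barley squares 13.61.
Filling by ratio: 2×bran flakes + 2×fruit rings for 1326, with 9 cm left unused.
Dropping 2×bran flakes frees 26 cm; slotting in barley squares (28 cm) lifts the total to 1347 at 70 cm.
Every other selection either busts 77 cm or exceeds an availability limit or fails to beat 1347.

1347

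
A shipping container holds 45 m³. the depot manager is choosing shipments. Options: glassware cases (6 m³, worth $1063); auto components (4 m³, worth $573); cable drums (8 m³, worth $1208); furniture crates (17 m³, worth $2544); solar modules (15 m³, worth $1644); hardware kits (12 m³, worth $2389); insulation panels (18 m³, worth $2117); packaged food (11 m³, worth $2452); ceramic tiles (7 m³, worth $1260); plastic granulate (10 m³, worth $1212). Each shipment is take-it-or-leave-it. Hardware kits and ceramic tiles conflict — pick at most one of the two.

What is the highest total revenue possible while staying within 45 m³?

7958

Ranking by ratio (revenue/m³): packaged food 222.91, hardware kits 199.08, ceramic tiles 180.00.
Taking auto components + furniture crates + hardware kits + packaged food: 44 m³ used, 7958 in revenue.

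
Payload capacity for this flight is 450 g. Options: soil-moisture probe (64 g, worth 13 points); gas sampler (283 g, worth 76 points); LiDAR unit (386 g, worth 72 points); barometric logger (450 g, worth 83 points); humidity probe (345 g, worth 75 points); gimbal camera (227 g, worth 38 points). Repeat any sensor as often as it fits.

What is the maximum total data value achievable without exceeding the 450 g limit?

By data value per g: gas sampler 0.27, humidity probe 0.22, soil-moisture probe 0.20 lead.
The ratio ordering already packs tightly: 2×soil-moisture probe + gas sampler, 411 g, 102.

102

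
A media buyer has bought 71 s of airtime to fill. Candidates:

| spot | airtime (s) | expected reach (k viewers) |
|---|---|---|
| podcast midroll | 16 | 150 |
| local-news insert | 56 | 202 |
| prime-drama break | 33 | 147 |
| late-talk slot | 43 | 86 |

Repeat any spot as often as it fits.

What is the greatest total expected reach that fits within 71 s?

600

By expected reach per s: podcast midroll 9.38, prime-drama break 4.45, local-news insert 3.61, late-talk slot 2.00 lead.
The ratio ordering already packs tightly: 4×podcast midroll, 64 s, 600.
Every other selection either busts 71 s or fails to beat 600.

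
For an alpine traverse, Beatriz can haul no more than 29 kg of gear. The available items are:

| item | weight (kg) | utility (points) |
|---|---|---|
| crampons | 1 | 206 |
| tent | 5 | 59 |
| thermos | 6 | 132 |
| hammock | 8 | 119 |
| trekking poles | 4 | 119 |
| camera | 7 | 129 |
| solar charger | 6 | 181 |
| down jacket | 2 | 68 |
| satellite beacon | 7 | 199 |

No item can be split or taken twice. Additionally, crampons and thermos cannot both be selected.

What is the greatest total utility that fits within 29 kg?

902

Taking crampons + trekking poles + camera + solar charger + down jacket + satellite beacon: 27 kg used, 902 in utility.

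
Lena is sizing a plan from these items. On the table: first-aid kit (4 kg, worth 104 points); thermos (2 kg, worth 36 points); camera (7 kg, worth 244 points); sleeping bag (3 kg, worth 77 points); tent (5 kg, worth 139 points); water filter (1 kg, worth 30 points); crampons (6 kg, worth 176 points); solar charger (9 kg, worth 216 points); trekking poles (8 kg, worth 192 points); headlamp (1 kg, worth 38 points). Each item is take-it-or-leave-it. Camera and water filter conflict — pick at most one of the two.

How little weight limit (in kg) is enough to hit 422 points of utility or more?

14

Need the lightest bundle worth ≥ 422.
Taking first-aid kit + camera + sleeping bag gives 425 (≥ 422) for 14 kg.
Below 14 kg the best achievable stays under 422.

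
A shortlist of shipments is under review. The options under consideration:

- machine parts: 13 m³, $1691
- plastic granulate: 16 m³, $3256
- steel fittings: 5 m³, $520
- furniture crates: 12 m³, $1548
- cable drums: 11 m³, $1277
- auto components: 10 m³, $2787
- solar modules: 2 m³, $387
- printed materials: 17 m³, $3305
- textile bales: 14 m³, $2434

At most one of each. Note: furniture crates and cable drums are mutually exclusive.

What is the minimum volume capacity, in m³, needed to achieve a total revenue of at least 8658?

42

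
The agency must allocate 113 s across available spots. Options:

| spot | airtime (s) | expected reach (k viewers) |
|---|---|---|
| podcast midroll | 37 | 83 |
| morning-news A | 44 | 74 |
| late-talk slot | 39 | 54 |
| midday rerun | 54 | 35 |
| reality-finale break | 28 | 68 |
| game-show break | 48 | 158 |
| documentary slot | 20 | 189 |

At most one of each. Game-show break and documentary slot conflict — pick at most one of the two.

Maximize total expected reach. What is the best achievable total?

346

Best packing: podcast midroll + morning-news A + documentary slot — 101 s, 346 total.
Nothing else feasible within 113 s beats 346.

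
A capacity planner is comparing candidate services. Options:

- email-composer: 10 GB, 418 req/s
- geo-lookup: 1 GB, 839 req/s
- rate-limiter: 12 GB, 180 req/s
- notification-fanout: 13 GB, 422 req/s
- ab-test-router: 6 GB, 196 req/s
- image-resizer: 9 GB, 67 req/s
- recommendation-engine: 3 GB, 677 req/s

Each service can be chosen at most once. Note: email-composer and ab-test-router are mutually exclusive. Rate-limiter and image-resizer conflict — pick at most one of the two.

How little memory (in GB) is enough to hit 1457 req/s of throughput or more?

Minimise GB subject to total throughput ≥ 1457.
Taking geo-lookup + recommendation-engine gives 1516 (≥ 1457) for 4 GB.
Any bundle with less than 4 GB falls short of 1457.

4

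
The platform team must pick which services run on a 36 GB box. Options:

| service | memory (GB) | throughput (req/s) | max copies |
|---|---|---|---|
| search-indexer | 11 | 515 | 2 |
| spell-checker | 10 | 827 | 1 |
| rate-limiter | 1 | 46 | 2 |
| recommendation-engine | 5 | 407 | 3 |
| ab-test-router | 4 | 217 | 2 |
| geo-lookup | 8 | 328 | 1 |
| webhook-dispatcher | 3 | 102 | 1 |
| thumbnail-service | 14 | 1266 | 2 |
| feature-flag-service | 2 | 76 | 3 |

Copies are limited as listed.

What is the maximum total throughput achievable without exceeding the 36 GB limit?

3061

Greedy by ratio would take 2×rate-limiter + recommendation-engine + 2×thumbnail-service: 35 GB used, total 3031.
Dropping rate-limiter frees 1 GB; slotting in feature-flag-service (2 GB) lifts the total to 3061 at 36 GB.
That's the maximum — no swap from here does better than 3061.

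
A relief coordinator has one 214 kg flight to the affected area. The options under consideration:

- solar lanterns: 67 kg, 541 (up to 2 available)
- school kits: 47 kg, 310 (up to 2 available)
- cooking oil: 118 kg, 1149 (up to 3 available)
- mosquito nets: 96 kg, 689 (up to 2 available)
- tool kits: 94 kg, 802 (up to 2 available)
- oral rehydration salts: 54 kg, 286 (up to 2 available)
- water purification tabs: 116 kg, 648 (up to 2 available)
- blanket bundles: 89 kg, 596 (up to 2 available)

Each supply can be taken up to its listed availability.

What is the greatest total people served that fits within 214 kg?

The ratio ordering already packs tightly: cooking oil + tool kits, 212 kg, 1951.

1951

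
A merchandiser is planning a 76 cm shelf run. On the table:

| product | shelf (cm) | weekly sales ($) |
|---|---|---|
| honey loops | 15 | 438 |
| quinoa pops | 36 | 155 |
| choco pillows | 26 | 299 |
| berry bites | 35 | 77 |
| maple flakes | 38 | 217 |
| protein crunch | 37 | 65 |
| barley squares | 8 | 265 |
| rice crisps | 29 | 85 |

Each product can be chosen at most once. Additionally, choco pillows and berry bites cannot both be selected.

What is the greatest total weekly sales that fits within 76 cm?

1002

Density check — barley squares 33.12, honey loops 29.20, choco pillows 11.50 are the best per cm.
Honey loops + choco pillows + barley squares uses 49 of the 76 cm and totals 1002.
The spare 27 cm is too small for any remaining product, and no feasible exchange beats 1002.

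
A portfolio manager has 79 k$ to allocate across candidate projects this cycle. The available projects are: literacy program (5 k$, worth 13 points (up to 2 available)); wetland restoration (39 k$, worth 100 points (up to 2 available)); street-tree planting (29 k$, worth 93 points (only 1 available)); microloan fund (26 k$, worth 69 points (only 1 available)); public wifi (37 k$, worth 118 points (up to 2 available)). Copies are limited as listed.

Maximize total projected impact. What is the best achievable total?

249

Taking the top-ratio projects first gives 2×literacy program + street-tree planting + public wifi for 237 (76 k$).
Dropping literacy program and street-tree planting frees 34 k$; slotting in public wifi (37 k$) lifts the total to 249 at 79 k$.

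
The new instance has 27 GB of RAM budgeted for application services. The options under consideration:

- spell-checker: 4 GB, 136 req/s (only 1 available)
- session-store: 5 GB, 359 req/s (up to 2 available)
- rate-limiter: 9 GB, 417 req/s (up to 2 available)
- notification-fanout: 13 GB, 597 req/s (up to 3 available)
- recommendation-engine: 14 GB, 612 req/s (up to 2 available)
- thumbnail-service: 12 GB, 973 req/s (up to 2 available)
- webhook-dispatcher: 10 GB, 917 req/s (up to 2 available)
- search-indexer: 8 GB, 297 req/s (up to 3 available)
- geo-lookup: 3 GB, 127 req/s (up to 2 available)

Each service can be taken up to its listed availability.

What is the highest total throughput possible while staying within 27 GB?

Filling by ratio: session-store + 2×webhook-dispatcher for 2193, with 2 GB left unused.
Dropping webhook-dispatcher frees 10 GB; slotting in thumbnail-service (12 GB) lifts the total to 2249 at 27 GB.
Nothing else within 27 GB beats 2249.

2249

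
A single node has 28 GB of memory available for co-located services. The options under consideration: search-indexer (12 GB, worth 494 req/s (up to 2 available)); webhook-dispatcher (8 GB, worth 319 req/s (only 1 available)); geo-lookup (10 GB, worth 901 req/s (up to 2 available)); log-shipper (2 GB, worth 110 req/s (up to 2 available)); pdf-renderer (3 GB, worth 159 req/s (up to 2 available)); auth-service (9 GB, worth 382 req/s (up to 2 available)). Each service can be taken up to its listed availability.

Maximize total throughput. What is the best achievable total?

2230

Greedy by ratio would take 2×geo-lookup + 2×log-shipper + pdf-renderer: 27 GB used, total 2181.
Replace log-shipper with pdf-renderer: the trade gains 49 net, giving 2230 at 28 GB.
That's the maximum — no swap from here does better than 2230.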